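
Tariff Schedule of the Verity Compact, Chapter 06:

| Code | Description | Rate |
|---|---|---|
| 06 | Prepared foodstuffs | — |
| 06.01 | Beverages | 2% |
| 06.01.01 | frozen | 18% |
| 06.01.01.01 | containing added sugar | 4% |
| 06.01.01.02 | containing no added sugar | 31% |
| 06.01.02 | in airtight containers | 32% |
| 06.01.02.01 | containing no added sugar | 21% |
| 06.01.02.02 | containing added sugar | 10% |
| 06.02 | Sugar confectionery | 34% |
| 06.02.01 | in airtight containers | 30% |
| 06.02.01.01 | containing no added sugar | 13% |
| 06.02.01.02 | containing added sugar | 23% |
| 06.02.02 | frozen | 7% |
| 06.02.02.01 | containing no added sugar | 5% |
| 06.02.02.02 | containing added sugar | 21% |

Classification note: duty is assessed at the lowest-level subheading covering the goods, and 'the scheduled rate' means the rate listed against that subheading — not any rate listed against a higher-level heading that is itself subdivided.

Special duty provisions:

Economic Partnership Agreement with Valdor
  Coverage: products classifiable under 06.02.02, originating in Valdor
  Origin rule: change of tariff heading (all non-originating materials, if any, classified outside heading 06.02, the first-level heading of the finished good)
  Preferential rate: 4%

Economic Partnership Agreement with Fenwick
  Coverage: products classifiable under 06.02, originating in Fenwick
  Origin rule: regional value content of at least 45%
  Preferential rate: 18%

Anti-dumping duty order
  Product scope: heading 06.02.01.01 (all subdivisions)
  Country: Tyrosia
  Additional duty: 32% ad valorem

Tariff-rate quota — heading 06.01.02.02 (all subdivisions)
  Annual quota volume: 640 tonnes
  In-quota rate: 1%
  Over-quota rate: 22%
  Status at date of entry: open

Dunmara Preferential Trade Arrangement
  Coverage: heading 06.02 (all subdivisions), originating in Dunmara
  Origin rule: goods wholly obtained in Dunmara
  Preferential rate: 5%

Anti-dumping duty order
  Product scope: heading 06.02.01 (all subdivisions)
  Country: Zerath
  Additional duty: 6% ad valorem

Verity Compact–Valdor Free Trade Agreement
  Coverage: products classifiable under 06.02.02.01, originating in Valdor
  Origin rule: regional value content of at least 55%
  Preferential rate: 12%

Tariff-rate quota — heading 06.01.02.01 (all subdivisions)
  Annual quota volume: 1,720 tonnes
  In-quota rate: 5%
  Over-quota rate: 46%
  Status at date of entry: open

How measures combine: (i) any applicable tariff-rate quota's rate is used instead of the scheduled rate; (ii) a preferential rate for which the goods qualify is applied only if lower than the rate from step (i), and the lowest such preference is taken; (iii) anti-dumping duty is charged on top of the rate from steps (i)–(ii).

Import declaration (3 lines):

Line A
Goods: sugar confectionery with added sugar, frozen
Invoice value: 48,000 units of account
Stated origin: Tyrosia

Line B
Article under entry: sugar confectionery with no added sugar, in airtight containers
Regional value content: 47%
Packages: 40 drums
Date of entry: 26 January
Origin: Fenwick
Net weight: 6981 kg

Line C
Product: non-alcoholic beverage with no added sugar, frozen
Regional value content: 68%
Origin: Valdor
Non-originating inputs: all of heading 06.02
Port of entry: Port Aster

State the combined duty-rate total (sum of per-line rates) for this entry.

65%

Line A: sugar confectionery → 06.02; frozen → 06.02.02; with added sugar → 06.02.02.02. Scheduled 21%. No special measure applies. → 21%.
Line B: sugar confectionery → 06.02; in airtight containers → 06.02.01; with no added sugar → 06.02.01.01. Scheduled 13%. Fenwick agreement on 06.02: RVC ≥ 45% → 18% available; preference 18% not lower than 13% → no reduction. → 13%.
Line C: non-alcoholic beverage → 06.01; frozen → 06.01.01; with no added sugar → 06.01.01.02. Scheduled 31%. Valdor agreement on 06.02.02: 06.01.01.02 not covered; Valdor agreement on 06.02.02.01: 06.01.01.02 not covered. → 31%.
Sum: 21% + 13% + 31% = 65%.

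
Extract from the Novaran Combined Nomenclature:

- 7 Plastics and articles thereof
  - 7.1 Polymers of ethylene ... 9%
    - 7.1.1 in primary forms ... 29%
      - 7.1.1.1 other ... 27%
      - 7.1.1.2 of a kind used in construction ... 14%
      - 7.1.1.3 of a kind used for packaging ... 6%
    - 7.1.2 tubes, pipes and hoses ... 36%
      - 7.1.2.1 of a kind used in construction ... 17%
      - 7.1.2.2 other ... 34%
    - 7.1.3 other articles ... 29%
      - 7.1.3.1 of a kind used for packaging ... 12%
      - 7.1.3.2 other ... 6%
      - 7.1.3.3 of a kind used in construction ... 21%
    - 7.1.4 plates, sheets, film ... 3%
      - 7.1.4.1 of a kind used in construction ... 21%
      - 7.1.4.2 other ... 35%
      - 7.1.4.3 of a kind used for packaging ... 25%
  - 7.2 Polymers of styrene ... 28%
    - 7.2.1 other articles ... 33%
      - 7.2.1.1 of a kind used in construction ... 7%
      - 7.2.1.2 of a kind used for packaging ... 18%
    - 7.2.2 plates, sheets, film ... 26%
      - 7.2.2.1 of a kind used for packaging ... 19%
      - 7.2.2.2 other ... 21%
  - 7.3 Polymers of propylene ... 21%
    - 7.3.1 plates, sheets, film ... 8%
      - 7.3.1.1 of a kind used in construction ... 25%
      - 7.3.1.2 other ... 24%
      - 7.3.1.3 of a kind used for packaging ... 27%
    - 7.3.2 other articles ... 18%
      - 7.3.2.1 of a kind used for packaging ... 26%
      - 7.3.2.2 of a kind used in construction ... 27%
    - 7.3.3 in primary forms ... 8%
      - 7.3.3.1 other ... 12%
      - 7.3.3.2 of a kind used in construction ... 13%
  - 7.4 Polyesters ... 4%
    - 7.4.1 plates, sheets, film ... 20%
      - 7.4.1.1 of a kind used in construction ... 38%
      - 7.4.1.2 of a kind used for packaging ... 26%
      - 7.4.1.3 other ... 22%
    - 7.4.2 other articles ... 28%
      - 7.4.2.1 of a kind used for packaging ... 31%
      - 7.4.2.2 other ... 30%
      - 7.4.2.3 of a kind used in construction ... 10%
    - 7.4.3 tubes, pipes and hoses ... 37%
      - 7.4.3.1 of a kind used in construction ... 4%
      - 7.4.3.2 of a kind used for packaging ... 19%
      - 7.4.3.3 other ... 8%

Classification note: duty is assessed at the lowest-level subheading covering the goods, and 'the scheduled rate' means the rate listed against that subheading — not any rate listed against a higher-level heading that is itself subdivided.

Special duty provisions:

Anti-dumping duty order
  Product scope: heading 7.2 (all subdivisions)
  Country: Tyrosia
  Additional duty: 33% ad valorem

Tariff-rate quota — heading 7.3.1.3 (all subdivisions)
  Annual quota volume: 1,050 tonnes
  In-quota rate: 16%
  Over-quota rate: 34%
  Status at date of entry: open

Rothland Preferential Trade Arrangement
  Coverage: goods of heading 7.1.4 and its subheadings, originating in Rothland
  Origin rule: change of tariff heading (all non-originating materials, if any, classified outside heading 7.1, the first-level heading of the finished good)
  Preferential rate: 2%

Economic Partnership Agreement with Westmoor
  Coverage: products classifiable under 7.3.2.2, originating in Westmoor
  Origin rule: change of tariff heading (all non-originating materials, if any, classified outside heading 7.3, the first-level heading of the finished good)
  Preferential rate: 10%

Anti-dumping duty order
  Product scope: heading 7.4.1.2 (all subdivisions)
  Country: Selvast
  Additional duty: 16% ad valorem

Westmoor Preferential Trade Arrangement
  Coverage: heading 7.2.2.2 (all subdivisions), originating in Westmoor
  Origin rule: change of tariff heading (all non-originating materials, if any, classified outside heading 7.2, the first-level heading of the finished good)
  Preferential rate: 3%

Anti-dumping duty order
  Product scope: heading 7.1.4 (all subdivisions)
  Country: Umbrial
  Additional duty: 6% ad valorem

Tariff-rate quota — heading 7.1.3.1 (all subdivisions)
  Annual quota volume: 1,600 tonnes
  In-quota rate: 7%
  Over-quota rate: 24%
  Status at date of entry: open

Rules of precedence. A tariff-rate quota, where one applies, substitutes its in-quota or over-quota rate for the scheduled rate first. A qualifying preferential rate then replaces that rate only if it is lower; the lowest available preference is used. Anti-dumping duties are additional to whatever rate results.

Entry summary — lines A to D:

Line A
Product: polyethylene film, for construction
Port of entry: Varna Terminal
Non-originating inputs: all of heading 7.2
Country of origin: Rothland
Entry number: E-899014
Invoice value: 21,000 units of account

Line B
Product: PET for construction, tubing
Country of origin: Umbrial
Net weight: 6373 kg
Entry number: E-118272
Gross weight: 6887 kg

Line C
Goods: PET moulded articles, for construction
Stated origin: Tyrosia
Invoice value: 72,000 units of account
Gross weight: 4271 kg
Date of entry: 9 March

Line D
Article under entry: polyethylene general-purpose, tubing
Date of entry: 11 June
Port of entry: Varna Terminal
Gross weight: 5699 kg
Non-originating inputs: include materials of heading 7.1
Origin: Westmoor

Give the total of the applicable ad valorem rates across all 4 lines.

50%

Line A: polyethylene → 7.1; film → 7.1.4; for construction → 7.1.4.1. Scheduled 21%. Rothland agreement on 7.1.4: CTH met → 2% available; preferential 2%. → 2%.
Line B: PET → 7.4; tubing → 7.4.3; for construction → 7.4.3.1. Scheduled 4%. No special measure applies. → 4%.
Line C: PET → 7.4; moulded articles → 7.4.2; for construction → 7.4.2.3. Scheduled 10%. No special measure applies. → 10%.
Line D: polyethylene → 7.1; tubing → 7.1.2; general-purpose → 7.1.2.2. Scheduled 34%. Westmoor agreement on 7.3.2.2: 7.1.2.2 not covered; Westmoor agreement on 7.2.2.2: 7.1.2.2 not covered. → 34%.
Sum: 2% + 4% + 10% + 34% = 50%.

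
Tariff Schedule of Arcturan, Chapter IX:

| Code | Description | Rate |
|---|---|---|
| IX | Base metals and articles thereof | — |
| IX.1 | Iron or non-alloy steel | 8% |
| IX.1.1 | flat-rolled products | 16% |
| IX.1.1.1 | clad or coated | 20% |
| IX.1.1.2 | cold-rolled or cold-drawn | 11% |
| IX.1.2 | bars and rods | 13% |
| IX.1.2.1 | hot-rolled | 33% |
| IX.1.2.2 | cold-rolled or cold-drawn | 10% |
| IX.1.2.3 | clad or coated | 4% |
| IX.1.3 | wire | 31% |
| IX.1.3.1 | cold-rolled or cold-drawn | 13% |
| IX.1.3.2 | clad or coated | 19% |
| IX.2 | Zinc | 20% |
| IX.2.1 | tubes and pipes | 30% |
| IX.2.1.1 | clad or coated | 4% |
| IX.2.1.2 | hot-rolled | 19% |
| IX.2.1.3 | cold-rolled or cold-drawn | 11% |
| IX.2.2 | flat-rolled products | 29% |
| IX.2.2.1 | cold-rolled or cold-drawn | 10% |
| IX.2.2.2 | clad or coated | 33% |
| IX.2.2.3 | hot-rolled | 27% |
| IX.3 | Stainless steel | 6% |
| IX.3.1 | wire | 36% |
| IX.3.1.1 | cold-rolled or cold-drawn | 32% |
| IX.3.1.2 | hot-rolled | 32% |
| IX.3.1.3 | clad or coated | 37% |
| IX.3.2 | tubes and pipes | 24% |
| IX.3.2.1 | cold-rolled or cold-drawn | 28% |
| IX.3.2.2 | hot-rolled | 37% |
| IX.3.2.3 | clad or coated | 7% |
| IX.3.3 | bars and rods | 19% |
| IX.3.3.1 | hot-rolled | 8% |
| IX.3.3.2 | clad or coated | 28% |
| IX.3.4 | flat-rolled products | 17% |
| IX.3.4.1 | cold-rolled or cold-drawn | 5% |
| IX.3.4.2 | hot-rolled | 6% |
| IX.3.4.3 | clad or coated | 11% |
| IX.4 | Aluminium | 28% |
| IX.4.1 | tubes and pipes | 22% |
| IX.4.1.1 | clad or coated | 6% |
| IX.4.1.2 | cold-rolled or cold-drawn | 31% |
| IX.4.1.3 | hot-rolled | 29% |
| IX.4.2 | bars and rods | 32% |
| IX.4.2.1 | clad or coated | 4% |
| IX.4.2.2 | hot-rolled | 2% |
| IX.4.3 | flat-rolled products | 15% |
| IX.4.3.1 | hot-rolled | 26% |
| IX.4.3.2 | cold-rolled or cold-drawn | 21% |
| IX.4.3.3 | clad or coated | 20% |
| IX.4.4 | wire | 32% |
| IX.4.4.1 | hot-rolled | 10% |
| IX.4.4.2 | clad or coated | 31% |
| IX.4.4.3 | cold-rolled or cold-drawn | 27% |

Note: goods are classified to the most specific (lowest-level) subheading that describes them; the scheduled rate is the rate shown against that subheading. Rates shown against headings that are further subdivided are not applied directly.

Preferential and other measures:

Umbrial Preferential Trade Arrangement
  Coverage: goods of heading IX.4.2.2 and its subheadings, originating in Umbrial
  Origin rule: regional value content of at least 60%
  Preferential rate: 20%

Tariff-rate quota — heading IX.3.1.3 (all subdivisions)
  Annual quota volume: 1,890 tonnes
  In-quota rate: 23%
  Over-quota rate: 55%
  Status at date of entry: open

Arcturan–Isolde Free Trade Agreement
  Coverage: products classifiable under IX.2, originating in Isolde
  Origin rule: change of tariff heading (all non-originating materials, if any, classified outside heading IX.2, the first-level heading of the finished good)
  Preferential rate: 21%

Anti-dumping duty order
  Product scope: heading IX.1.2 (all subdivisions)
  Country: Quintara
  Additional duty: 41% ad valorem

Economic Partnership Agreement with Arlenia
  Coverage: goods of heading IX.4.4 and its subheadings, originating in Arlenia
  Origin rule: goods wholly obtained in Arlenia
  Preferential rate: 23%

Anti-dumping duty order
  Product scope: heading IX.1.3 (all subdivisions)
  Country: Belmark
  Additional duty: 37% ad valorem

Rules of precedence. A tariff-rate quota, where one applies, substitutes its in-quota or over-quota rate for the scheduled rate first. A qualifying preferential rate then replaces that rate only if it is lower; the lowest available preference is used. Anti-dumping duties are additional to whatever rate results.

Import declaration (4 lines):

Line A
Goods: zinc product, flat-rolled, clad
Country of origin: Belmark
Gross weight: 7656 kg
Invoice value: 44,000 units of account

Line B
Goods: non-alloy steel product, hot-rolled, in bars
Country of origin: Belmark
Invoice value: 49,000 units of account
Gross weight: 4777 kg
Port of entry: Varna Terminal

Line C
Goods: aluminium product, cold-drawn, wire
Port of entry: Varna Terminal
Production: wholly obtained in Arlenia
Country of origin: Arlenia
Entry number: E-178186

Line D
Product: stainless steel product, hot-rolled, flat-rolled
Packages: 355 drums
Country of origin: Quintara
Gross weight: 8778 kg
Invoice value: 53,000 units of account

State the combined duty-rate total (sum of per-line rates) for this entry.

Line A: zinc → IX.2; flat-rolled → IX.2.2; clad → IX.2.2.2. Scheduled 33%. No special measure applies. → 33%.
Line B: non-alloy steel → IX.1; in bars → IX.1.2; hot-rolled → IX.1.2.1. Scheduled 33%. No special measure applies. → 33%.
Line C: aluminium → IX.4; wire → IX.4.4; cold-drawn → IX.4.4.3. Scheduled 27%. Arlenia agreement on IX.4.4: wholly obtained → 23% available; preferential 23%. → 23%.
Line D: stainless steel → IX.3; flat-rolled → IX.3.4; hot-rolled → IX.3.4.2. Scheduled 6%. No special measure applies. → 6%.
Sum: 33% + 33% + 23% + 6% = 95%.

95%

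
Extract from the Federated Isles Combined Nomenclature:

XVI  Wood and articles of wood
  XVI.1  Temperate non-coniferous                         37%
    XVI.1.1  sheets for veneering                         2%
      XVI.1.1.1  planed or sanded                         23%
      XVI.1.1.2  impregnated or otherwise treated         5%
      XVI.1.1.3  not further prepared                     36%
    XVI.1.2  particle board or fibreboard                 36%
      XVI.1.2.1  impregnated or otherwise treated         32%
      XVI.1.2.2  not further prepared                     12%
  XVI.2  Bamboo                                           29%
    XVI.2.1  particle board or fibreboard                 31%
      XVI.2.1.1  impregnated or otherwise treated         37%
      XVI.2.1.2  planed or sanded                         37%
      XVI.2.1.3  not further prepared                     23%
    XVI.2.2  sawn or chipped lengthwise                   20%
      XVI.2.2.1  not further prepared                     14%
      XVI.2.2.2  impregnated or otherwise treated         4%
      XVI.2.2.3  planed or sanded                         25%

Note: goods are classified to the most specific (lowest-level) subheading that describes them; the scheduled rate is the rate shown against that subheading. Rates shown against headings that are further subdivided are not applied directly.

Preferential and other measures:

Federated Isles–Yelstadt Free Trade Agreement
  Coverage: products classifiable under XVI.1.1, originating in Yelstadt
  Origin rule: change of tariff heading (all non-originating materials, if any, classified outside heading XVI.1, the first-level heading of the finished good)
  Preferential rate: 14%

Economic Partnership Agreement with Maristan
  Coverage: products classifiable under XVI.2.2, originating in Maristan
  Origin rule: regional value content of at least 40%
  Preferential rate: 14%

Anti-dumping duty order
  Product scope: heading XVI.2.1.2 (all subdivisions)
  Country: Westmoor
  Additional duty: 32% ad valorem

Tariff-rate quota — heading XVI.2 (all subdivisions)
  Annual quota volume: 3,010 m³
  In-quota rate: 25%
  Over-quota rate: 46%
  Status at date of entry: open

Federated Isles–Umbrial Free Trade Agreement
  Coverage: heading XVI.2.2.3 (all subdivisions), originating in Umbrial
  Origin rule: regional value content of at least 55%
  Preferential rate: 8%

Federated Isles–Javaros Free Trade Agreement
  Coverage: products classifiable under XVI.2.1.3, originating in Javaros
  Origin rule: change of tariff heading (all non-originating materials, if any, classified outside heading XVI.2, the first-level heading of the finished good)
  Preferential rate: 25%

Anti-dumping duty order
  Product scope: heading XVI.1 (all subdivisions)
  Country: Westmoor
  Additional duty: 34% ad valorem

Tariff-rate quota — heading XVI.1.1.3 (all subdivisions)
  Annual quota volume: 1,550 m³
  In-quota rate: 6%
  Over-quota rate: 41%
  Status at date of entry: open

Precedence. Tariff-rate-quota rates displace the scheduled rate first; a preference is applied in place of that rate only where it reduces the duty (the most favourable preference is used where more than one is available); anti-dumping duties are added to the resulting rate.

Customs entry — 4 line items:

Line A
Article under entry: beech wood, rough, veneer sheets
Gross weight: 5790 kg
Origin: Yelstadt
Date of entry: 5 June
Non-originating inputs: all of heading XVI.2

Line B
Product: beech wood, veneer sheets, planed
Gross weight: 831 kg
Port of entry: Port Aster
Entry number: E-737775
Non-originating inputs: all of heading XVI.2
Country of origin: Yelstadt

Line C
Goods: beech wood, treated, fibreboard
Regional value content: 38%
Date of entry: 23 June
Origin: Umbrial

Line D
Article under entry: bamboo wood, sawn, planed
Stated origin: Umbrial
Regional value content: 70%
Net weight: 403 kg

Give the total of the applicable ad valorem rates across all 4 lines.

60%

Line A: beech → XVI.1; veneer sheets → XVI.1.1; rough → XVI.1.1.3. Scheduled 36%. quota on XVI.1.1.3 open → in-quota 6%; Yelstadt agreement on XVI.1.1: CTH met → 14% available; preference 14% not lower than 6% → no reduction. → 6%.
Line B: beech → XVI.1; veneer sheets → XVI.1.1; planed → XVI.1.1.1. Scheduled 23%. Yelstadt agreement on XVI.1.1: CTH met → 14% available; preferential 14%. → 14%.
Line C: beech → XVI.1; fibreboard → XVI.1.2; treated → XVI.1.2.1. Scheduled 32%. Umbrial agreement on XVI.2.2.3: XVI.1.2.1 not covered. → 32%.
Line D: bamboo → XVI.2; sawn → XVI.2.2; planed → XVI.2.2.3. Scheduled 25%. quota on XVI.2 open → in-quota 25%; Umbrial agreement on XVI.2.2.3: RVC ≥ 55% → 8% available; preferential 8%. → 8%.
Sum: 6% + 14% + 32% + 8% = 60%.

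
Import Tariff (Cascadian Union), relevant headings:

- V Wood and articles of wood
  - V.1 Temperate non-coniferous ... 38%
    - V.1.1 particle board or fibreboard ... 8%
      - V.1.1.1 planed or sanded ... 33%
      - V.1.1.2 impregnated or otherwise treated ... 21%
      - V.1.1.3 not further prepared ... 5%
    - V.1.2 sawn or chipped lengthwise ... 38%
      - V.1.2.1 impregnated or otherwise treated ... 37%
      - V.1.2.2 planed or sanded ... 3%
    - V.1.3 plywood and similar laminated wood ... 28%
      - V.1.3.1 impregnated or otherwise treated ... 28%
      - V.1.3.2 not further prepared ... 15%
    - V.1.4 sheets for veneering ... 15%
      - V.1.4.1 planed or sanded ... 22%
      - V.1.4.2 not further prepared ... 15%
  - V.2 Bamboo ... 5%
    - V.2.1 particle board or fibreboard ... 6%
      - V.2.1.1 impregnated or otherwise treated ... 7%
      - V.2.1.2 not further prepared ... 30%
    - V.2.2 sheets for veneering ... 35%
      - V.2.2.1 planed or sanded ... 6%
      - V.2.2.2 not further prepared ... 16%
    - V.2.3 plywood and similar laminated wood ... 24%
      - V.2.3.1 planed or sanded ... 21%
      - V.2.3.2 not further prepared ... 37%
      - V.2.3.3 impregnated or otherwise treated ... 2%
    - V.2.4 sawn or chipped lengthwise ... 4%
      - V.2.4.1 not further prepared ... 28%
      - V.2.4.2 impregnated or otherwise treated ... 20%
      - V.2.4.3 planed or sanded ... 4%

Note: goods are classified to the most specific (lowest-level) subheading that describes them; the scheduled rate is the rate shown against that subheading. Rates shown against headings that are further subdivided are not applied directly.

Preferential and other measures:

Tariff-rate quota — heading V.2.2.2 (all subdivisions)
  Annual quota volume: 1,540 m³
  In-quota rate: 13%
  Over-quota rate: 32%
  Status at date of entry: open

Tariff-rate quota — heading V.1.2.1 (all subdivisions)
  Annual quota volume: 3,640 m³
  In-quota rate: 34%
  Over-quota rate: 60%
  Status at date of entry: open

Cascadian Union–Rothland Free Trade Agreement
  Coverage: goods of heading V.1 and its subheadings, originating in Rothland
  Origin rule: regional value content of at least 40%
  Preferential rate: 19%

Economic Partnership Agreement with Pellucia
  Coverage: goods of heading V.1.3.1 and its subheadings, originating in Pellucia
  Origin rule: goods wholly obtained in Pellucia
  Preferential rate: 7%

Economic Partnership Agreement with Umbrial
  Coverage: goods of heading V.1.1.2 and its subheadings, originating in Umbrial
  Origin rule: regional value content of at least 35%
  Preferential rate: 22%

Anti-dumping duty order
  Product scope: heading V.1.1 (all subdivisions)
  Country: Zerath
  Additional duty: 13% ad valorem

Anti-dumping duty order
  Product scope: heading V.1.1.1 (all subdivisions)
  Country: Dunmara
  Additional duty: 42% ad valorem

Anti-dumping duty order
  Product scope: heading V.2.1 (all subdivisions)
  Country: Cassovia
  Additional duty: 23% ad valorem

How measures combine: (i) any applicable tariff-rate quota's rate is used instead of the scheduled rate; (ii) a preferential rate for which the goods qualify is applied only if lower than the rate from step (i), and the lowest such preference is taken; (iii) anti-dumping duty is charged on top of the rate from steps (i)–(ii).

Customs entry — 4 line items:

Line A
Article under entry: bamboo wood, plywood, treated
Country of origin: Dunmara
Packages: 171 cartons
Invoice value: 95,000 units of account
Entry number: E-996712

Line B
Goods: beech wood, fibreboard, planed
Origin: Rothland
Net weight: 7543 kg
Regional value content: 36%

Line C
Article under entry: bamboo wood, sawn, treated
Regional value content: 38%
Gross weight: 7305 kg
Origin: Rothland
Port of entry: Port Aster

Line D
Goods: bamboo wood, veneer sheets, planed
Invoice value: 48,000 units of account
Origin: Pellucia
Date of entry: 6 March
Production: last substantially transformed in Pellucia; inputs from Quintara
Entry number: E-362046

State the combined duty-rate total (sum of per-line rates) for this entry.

Line A: bamboo → V.2; plywood → V.2.3; treated → V.2.3.3. Scheduled 2%. No special measure applies. → 2%.
Line B: beech → V.1; fibreboard → V.1.1; planed → V.1.1.1. Scheduled 33%. Rothland agreement on V.1: RVC < 40%. → 33%.
Line C: bamboo → V.2; sawn → V.2.4; treated → V.2.4.2. Scheduled 20%. Rothland agreement on V.1: V.2.4.2 not covered. → 20%.
Line D: bamboo → V.2; veneer sheets → V.2.2; planed → V.2.2.1. Scheduled 6%. Pellucia agreement on V.1.3.1: V.2.2.1 not covered. → 6%.
Sum: 2% + 33% + 20% + 6% = 61%.

61%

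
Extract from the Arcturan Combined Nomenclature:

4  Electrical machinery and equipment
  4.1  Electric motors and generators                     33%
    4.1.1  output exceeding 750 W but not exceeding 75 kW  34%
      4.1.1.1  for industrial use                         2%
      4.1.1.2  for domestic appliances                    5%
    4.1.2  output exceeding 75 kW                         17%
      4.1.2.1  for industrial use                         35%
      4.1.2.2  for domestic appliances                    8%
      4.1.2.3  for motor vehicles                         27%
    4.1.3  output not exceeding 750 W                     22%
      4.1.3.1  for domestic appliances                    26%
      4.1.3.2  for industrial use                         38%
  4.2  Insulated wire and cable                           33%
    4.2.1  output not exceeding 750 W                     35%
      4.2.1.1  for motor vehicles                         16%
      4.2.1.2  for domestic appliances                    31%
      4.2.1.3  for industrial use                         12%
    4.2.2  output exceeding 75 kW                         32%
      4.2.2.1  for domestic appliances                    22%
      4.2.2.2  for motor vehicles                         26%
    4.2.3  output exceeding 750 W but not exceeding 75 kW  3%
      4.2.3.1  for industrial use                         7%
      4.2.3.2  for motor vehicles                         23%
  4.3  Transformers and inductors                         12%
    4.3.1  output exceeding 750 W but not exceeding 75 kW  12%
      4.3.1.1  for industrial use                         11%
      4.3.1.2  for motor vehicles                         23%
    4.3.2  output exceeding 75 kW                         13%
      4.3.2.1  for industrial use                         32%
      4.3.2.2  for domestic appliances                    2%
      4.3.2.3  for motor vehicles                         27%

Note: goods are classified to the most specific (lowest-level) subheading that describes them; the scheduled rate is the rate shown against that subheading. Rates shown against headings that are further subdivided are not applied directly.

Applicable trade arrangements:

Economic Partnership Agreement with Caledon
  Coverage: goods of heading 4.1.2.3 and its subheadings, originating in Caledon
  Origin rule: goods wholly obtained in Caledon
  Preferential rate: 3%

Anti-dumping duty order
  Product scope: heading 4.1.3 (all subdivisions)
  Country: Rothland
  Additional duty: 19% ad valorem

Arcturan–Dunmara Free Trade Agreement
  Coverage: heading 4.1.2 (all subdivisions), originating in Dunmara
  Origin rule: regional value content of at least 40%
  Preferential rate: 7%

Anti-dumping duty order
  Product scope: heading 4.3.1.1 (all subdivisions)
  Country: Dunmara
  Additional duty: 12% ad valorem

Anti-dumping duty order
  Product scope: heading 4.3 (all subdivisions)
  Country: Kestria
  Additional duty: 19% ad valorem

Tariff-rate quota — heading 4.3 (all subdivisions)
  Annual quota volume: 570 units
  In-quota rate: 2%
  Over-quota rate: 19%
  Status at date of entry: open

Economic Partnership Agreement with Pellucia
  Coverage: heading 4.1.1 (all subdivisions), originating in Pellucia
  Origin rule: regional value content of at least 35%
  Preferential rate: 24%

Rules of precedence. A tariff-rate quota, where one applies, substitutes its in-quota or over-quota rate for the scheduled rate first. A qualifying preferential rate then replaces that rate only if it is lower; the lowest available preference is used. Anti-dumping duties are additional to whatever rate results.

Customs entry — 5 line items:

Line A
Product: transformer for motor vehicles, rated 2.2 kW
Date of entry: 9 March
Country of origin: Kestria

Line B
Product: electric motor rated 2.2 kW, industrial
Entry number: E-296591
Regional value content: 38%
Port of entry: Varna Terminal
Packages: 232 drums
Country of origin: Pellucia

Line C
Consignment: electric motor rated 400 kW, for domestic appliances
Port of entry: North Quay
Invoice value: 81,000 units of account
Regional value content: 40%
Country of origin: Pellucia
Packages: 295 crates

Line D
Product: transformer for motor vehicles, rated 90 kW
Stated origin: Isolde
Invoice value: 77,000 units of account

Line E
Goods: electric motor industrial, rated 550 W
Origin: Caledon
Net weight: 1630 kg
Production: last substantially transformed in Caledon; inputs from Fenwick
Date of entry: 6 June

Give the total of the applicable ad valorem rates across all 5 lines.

Line A: transformer → 4.3; rated 2.2 kW → 4.3.1; for motor vehicles → 4.3.1.2. Scheduled 23%. quota on 4.3 open → in-quota 2%; anti-dumping (Kestria, 4.3): +19%; total 2% + 19% = 21%. → 21%.
Line B: electric motor → 4.1; rated 2.2 kW → 4.1.1; industrial → 4.1.1.1. Scheduled 2%. Pellucia agreement on 4.1.1: RVC ≥ 35% → 24% available; preference 24% not lower than 2% → no reduction. → 2%.
Line C: electric motor → 4.1; rated 400 kW → 4.1.2; for domestic appliances → 4.1.2.2. Scheduled 8%. Pellucia agreement on 4.1.1: 4.1.2.2 not covered. → 8%.
Line D: transformer → 4.3; rated 90 kW → 4.3.2; for motor vehicles → 4.3.2.3. Scheduled 27%. quota on 4.3 open → in-quota 2%. → 2%.
Line E: electric motor → 4.1; rated 550 W → 4.1.3; industrial → 4.1.3.2. Scheduled 38%. Caledon agreement on 4.1.2.3: 4.1.3.2 not covered. → 38%.
Sum: 21% + 2% + 8% + 2% + 38% = 71%.

71%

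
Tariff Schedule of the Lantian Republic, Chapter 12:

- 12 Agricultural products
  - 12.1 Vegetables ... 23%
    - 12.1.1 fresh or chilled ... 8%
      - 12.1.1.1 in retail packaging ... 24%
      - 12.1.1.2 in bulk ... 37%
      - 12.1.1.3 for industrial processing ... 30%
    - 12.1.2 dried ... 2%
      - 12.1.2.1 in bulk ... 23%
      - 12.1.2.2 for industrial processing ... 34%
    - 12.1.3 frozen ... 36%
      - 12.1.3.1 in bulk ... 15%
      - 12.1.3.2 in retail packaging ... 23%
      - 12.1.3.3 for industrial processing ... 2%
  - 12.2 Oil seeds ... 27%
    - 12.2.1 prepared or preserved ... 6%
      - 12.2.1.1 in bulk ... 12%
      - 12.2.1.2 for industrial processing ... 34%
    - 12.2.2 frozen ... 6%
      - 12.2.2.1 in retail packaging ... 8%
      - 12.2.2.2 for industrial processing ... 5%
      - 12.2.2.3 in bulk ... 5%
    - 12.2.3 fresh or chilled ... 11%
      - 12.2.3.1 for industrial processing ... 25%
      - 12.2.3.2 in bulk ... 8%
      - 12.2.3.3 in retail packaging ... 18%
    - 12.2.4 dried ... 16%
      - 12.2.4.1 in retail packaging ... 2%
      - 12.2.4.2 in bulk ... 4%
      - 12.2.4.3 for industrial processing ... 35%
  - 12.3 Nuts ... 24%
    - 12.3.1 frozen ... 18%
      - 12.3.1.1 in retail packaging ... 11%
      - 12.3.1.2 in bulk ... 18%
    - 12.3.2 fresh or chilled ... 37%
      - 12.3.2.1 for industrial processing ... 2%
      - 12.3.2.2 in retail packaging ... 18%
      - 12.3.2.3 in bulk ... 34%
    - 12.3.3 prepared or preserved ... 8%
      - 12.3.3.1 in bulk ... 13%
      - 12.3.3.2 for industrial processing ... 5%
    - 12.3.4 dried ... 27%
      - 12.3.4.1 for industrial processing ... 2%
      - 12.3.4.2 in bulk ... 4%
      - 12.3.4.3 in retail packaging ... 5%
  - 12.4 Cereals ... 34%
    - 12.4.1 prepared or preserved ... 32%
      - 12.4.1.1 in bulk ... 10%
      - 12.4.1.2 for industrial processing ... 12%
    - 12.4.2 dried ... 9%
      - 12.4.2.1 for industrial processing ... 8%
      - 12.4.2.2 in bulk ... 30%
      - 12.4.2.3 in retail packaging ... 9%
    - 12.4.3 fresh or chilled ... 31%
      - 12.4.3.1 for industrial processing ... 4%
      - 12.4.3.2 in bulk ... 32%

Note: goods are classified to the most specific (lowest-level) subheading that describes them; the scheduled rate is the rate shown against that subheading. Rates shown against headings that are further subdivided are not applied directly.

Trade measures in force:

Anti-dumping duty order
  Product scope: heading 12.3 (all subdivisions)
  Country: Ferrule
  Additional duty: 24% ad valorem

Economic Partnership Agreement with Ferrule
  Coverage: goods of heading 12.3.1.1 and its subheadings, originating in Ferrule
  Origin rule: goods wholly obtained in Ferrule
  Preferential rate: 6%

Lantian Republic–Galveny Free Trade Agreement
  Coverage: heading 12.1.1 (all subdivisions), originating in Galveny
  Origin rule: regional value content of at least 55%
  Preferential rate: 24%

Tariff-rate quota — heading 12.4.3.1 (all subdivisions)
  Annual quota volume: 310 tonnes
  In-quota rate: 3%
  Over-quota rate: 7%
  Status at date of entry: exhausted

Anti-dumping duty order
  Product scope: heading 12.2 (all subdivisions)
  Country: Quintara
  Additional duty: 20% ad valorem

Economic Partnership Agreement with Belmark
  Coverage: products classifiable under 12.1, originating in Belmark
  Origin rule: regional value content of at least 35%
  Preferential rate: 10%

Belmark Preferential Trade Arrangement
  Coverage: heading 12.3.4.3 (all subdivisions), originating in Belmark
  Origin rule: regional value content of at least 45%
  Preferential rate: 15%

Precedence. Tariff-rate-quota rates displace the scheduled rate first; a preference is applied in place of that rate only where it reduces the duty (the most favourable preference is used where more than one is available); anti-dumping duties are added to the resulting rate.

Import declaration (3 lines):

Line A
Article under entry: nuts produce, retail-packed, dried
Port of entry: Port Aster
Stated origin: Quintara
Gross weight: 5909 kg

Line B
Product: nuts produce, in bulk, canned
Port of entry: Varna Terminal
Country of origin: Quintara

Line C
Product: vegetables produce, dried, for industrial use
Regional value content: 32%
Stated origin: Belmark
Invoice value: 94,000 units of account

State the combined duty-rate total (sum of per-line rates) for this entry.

Line A: nuts → 12.3; dried → 12.3.4; retail-packed → 12.3.4.3. Scheduled 5%. No special measure applies. → 5%.
Line B: nuts → 12.3; canned → 12.3.3; in bulk → 12.3.3.1. Scheduled 13%. No special measure applies. → 13%.
Line C: vegetables → 12.1; dried → 12.1.2; for industrial use → 12.1.2.2. Scheduled 34%. Belmark agreement on 12.1: RVC < 35%; Belmark agreement on 12.3.4.3: 12.1.2.2 not covered. → 34%.
Sum: 5% + 13% + 34% = 52%.

52%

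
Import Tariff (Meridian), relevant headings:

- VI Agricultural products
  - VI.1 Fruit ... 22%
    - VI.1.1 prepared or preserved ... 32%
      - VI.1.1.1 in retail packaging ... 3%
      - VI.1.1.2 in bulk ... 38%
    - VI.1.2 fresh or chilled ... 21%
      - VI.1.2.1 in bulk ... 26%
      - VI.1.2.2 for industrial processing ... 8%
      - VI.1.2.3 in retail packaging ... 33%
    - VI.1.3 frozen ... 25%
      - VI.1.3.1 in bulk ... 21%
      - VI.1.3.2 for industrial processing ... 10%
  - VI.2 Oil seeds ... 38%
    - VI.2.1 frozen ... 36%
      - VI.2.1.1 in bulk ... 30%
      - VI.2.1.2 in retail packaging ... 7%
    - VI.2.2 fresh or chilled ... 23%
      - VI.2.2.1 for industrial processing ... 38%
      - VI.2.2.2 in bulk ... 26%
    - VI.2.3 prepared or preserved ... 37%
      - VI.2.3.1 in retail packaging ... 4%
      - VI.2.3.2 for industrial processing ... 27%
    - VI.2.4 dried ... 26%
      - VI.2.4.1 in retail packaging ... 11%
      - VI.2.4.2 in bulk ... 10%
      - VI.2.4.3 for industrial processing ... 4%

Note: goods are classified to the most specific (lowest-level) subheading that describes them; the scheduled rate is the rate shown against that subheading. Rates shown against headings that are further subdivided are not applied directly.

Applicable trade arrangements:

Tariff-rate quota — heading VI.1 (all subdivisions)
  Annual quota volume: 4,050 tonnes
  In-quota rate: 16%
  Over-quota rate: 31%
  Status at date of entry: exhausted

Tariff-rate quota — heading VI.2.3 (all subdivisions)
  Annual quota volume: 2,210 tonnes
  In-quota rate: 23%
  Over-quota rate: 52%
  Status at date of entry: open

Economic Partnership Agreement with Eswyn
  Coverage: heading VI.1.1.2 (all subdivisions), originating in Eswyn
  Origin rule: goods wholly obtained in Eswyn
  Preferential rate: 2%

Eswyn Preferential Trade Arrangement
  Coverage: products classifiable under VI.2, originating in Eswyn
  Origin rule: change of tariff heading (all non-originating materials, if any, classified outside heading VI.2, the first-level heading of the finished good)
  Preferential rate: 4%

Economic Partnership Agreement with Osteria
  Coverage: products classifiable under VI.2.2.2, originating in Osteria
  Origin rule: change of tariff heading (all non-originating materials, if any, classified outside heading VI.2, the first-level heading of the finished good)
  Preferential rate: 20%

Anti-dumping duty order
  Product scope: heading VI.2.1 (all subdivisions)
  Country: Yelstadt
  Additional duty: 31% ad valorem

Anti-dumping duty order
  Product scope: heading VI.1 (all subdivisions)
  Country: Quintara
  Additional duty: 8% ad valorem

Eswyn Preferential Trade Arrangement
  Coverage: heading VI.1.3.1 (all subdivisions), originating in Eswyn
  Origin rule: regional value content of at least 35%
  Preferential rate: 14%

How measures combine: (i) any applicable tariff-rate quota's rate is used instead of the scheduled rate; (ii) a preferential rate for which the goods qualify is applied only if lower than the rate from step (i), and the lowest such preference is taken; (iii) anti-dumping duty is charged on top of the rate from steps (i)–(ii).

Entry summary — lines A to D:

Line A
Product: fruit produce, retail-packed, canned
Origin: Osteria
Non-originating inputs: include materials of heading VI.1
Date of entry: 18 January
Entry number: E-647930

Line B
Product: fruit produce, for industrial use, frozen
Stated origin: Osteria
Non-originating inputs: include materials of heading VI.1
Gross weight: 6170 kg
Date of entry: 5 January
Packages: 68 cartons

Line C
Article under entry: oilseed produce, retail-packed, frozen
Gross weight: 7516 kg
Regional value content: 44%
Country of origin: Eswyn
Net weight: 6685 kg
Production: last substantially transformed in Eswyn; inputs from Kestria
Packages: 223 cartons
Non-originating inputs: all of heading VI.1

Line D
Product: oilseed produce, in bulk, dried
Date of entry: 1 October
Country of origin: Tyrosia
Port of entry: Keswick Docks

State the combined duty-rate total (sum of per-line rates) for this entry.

76%

Line A: fruit → VI.1; canned → VI.1.1; retail-packed → VI.1.1.1. Scheduled 3%. quota on VI.1 exhausted → over-quota 31%; Osteria agreement on VI.2.2.2: VI.1.1.1 not covered. → 31%.
Line B: fruit → VI.1; frozen → VI.1.3; for industrial use → VI.1.3.2. Scheduled 10%. quota on VI.1 exhausted → over-quota 31%; Osteria agreement on VI.2.2.2: VI.1.3.2 not covered. → 31%.
Line C: oilseed → VI.2; frozen → VI.2.1; retail-packed → VI.2.1.2. Scheduled 7%. Eswyn agreement on VI.1.1.2: VI.2.1.2 not covered; Eswyn agreement on VI.2: CTH met → 4% available; Eswyn agreement on VI.1.3.1: VI.2.1.2 not covered; preferential 4%. → 4%.
Line D: oilseed → VI.2; dried → VI.2.4; in bulk → VI.2.4.2. Scheduled 10%. No special measure applies. → 10%.
Sum: 31% + 31% + 4% + 10% = 76%.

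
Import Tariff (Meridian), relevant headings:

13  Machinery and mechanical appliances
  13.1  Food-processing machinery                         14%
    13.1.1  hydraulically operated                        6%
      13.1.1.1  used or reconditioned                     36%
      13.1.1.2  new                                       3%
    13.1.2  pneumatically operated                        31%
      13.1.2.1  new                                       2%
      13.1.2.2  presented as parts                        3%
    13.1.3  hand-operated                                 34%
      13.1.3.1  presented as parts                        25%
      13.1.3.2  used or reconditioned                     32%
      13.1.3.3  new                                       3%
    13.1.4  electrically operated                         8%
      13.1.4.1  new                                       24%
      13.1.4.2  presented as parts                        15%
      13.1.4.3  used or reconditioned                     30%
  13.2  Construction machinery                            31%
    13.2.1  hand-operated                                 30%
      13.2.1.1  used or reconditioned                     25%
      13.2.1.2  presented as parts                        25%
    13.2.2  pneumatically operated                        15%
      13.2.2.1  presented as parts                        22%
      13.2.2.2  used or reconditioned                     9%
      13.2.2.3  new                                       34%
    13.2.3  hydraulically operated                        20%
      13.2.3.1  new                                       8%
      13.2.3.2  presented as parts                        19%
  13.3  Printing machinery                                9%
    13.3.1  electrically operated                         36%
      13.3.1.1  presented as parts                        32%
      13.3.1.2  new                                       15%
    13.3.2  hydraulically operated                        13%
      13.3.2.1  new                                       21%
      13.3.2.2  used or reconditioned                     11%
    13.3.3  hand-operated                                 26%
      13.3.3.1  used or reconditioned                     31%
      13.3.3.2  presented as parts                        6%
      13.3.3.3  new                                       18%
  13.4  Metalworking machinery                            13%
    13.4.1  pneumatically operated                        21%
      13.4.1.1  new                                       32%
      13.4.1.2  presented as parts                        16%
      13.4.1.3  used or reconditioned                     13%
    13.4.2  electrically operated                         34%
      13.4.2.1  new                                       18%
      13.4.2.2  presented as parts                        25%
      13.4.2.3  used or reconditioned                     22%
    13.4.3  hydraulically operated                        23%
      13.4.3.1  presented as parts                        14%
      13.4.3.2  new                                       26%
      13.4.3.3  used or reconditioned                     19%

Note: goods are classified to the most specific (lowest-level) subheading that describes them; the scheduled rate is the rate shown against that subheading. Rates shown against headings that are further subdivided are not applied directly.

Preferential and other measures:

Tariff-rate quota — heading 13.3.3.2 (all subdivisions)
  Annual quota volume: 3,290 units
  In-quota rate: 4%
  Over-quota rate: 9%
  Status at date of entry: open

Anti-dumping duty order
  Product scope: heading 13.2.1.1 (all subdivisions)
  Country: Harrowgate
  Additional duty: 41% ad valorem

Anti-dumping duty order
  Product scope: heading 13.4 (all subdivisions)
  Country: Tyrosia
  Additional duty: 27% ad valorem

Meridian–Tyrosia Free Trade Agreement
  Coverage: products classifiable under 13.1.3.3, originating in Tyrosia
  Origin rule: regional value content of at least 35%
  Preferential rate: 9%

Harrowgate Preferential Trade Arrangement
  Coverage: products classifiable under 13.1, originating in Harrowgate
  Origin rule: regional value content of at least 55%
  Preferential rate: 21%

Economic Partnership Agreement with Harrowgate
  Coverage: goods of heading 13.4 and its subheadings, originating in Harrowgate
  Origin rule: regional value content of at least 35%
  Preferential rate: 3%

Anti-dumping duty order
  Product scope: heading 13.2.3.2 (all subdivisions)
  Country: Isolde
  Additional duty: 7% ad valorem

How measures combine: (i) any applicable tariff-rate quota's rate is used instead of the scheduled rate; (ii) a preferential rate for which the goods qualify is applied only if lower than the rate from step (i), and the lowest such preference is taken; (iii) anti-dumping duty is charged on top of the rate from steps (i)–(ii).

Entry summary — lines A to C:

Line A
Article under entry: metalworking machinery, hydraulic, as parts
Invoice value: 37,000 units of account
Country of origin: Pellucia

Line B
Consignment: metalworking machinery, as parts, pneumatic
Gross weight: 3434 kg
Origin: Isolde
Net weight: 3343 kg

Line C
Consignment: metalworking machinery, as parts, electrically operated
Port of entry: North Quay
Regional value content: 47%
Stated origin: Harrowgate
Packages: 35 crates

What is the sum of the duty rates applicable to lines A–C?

33%

Line A: metalworking → 13.4; hydraulic → 13.4.3; as parts → 13.4.3.1. Scheduled 14%. No special measure applies. → 14%.
Line B: metalworking → 13.4; pneumatic → 13.4.1; as parts → 13.4.1.2. Scheduled 16%. No special measure applies. → 16%.
Line C: metalworking → 13.4; electrically operated → 13.4.2; as parts → 13.4.2.2. Scheduled 25%. Harrowgate agreement on 13.1: 13.4.2.2 not covered; Harrowgate agreement on 13.4: RVC ≥ 35% → 3% available; preferential 3%. → 3%.
Sum: 14% + 16% + 3% = 33%.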